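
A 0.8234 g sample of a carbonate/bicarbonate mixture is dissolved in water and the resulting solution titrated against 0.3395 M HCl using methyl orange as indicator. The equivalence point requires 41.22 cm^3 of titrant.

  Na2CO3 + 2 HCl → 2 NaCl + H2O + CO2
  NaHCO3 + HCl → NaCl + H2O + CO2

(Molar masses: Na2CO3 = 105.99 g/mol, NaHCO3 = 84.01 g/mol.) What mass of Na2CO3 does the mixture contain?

0.6019 g

n(HCl) = 0.04122 × 0.3395 = 0.01399 mol
Let x = n(Na2CO3), y = n(NaHCO3).
Titrant: 2x + 1y = 0.01399;  mass: 105.99x + 84.01y = 0.8234
Solving, x = 5.679 × 10^-3 mol, y = 2.637 × 10^-3 mol
mass of Na2CO3 = 5.679 × 10^-3 × 105.99 = 0.6019 g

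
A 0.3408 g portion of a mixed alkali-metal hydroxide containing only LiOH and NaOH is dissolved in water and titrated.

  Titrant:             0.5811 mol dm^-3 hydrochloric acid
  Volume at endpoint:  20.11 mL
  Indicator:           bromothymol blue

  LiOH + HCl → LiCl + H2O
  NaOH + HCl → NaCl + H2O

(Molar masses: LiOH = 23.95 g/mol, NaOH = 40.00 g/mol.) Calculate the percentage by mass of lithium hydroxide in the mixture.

55.45 %

n(HCl) = 0.02011 × 0.5811 = 0.01169 mol
Let x = n(LiOH), y = n(NaOH).
Titrant: 1x + 1y = 0.01169;  mass: 23.95x + 40.00y = 0.3408
Solving, x = 7.890 × 10^-3 mol, y = 3.796 × 10^-3 mol
mass of LiOH = 7.890 × 10^-3 × 23.95 = 0.1890 g
% LiOH = 0.1890 / 0.3408 × 100 = 55.45 %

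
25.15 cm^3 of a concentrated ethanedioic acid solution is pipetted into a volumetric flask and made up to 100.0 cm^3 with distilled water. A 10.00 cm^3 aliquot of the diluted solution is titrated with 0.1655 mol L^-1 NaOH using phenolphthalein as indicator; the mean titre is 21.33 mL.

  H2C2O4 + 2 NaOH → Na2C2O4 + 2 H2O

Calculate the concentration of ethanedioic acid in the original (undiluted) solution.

0.7018 mol/L

n(NaOH) = 0.02133 × 0.1655 = 3.530 × 10^-3 mol
From the 1:2 ratio, n(H2C2O4) in the aliquot = 1/2 × 3.530 × 10^-3 = 1.765 × 10^-3 mol
[H2C2O4]_dilute = 1.765 × 10^-3 / 0.01000 = 0.1765 mol/L
Dilution factor = 100.0 / 25.15 = 3.976
[H2C2O4]_stock = 0.1765 × 3.976 = 0.7018 mol/L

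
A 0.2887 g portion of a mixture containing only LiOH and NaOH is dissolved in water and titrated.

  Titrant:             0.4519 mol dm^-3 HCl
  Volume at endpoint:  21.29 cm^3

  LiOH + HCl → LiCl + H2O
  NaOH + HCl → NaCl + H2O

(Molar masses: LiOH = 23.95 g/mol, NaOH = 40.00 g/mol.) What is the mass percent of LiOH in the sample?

n(HCl) = 0.02129 × 0.4519 = 9.621 × 10^-3 mol
Let x = n(LiOH), y = n(NaOH).
Titrant: 1x + 1y = 9.621 × 10^-3;  mass: 23.95x + 40.00y = 0.2887
Solving, x = 5.990 × 10^-3 mol, y = 3.631 × 10^-3 mol
mass of LiOH = 5.990 × 10^-3 × 23.95 = 0.1435 g
% LiOH = 0.1435 / 0.2887 × 100 = 49.69 %

49.69 %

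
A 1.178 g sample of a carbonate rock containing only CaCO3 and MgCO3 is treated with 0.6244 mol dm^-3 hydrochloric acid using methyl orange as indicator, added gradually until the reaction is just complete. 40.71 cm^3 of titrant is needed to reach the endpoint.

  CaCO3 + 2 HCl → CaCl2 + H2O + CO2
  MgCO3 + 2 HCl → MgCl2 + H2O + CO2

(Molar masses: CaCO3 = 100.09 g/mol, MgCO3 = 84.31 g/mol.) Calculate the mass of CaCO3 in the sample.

n(HCl) = 0.04071 × 0.6244 = 0.02542 mol
Let x = n(CaCO3), y = n(MgCO3).
Titrant: 2x + 2y = 0.02542;  mass: 100.09x + 84.31y = 1.178
Solving, x = 6.746 × 10^-3 mol, y = 5.964 × 10^-3 mol
mass of CaCO3 = 6.746 × 10^-3 × 100.09 = 0.6752 g

0.6752 g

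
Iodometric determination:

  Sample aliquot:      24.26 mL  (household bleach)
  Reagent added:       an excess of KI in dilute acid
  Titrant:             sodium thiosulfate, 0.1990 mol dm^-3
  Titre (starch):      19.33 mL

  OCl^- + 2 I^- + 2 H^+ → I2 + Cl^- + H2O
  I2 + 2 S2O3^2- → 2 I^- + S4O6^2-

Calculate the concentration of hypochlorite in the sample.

0.07928 mol/L

n(S2O3^2-) = 0.01933 × 0.1990 = 3.847 × 10^-3 mol
n(I2) = n(S2O3^2-)/2 = 1.923 × 10^-3 mol
n(OCl^-) in the aliquot = 1.923 × 10^-3 mol (1:1 ratio)
[OCl^-] = 1.923 × 10^-3 / 0.02426 = 0.07928 mol/L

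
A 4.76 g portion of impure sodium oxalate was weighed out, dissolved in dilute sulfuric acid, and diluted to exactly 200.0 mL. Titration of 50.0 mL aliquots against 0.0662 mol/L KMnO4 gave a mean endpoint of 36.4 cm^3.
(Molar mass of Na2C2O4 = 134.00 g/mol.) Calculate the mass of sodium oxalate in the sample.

2 MnO4^- + 5 C2O4^2- + 16 H^+ → 2 Mn^2+ + 10 CO2 + 8 H2O
n(KMnO4) per titration = 0.0364 × 0.0662 = 2.41 × 10^-3 mol
From the 5:2 ratio, n(Na2C2O4) in each aliquot = 5/2 × 2.41 × 10^-3 = 6.02 × 10^-3 mol
n(Na2C2O4) in the whole flask = 6.02 × 10^-3 × 200.0/50.0 = 0.0241 mol
mass of Na2C2O4 = 0.0241 × 134.00 = 3.23 g

3.23 g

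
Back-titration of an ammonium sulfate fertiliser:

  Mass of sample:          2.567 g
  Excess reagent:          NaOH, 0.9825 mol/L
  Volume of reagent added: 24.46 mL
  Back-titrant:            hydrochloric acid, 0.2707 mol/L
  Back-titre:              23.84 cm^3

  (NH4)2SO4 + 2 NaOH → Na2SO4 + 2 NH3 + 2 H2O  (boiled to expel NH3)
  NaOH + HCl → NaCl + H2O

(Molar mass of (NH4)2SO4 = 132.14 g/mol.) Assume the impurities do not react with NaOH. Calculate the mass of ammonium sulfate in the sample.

n(NaOH) added = 0.02446 × 0.9825 = 0.02403 mol
n(HCl) used in back-titration = 0.02384 × 0.2707 = 6.453 × 10^-3 mol
n(NaOH) left over = 6.453 × 10^-3 mol (1:1 ratio)
n(NaOH) consumed by analyte = 0.02403 − 6.453 × 10^-3 = 0.01758 mol
From the 1:2 ratio, n((NH4)2SO4) = 1/2 × 0.01758 = 8.789 × 10^-3 mol
mass of (NH4)2SO4 = 8.789 × 10^-3 × 132.14 = 1.161 g

1.161 g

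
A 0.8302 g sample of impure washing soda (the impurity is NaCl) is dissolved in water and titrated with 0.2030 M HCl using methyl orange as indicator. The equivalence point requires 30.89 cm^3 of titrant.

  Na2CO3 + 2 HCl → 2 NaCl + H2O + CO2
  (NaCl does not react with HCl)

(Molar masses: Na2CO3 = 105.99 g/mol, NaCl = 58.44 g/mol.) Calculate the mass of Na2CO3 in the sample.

n(HCl) = 0.03089 × 0.2030 = 6.271 × 10^-3 mol
Let x = n(Na2CO3), y = n(NaCl).
Titrant: 2x = 6.271 × 10^-3;  mass: 105.99x + 58.44y = 0.8302
Solving, x = 3.135 × 10^-3 mol, y = 8.520 × 10^-3 mol
mass of Na2CO3 = 3.135 × 10^-3 × 105.99 = 0.3323 g

0.3323 g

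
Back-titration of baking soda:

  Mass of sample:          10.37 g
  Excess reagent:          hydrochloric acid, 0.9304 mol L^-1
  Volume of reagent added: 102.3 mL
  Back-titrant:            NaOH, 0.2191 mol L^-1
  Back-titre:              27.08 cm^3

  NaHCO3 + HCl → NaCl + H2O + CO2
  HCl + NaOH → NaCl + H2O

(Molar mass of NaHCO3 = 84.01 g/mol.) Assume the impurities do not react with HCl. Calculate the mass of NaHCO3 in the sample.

n(HCl) added = 0.1023 × 0.9304 = 0.09518 mol
n(NaOH) used in back-titration = 0.02708 × 0.2191 = 5.933 × 10^-3 mol
n(HCl) left over = 5.933 × 10^-3 mol (1:1 ratio)
n(HCl) consumed by analyte = 0.09518 − 5.933 × 10^-3 = 0.08925 mol
n(NaHCO3) = 0.08925 mol (1:1 ratio)
mass of NaHCO3 = 0.08925 × 84.01 = 7.498 g

7.498 g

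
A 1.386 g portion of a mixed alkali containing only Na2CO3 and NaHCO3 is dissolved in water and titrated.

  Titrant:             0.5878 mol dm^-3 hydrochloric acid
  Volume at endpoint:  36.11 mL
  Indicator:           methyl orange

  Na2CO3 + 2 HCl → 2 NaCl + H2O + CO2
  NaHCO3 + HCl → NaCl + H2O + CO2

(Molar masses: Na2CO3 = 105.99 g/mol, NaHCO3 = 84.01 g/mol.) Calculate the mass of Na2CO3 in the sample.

n(HCl) = 0.03611 × 0.5878 = 0.02123 mol
Let x = n(Na2CO3), y = n(NaHCO3).
Titrant: 2x + 1y = 0.02123;  mass: 105.99x + 84.01y = 1.386
Solving, x = 6.403 × 10^-3 mol, y = 8.420 × 10^-3 mol
mass of Na2CO3 = 6.403 × 10^-3 × 105.99 = 0.6786 g

0.6786 g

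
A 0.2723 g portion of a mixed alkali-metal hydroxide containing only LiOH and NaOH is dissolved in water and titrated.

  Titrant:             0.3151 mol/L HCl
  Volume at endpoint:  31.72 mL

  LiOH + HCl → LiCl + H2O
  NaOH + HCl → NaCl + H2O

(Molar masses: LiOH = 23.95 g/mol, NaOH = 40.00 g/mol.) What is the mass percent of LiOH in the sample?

69.87 %

n(HCl) = 0.03172 × 0.3151 = 9.995 × 10^-3 mol
Let x = n(LiOH), y = n(NaOH).
Titrant: 1x + 1y = 9.995 × 10^-3;  mass: 23.95x + 40.00y = 0.2723
Solving, x = 7.944 × 10^-3 mol, y = 2.051 × 10^-3 mol
mass of LiOH = 7.944 × 10^-3 × 23.95 = 0.1903 g
% LiOH = 0.1903 / 0.2723 × 100 = 69.87 %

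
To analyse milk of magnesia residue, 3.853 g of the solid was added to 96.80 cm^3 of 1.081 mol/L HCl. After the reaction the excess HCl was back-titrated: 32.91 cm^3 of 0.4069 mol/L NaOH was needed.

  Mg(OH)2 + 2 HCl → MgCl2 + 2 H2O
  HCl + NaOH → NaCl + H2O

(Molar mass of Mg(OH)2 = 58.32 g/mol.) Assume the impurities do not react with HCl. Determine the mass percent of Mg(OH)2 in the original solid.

69.06 %

n(HCl) added = 0.09680 × 1.081 = 0.1046 mol
n(NaOH) used in back-titration = 0.03291 × 0.4069 = 0.01339 mol
n(HCl) left over = 0.01339 mol (1:1 ratio)
n(HCl) consumed by analyte = 0.1046 − 0.01339 = 0.09125 mol
From the 1:2 ratio, n(Mg(OH)2) = 1/2 × 0.09125 = 0.04562 mol
mass of Mg(OH)2 = 0.04562 × 58.32 = 2.661 g
% Mg(OH)2 = 2.661 / 3.853 × 100 = 69.06 %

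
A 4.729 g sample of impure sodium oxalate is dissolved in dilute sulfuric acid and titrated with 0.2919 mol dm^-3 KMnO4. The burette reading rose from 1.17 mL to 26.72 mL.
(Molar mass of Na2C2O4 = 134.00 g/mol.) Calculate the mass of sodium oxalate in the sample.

2.498 g

2 MnO4^- + 5 C2O4^2- + 16 H^+ → 2 Mn^2+ + 10 CO2 + 8 H2O
n(KMnO4) = 0.02555 L × 0.2919 mol/L = 7.458 × 10^-3 mol
From the 5:2 ratio, n(Na2C2O4) = 5/2 × 7.458 × 10^-3 = 0.01865 mol
mass of Na2C2O4 = 0.01865 × 134.00 g/mol = 2.498 g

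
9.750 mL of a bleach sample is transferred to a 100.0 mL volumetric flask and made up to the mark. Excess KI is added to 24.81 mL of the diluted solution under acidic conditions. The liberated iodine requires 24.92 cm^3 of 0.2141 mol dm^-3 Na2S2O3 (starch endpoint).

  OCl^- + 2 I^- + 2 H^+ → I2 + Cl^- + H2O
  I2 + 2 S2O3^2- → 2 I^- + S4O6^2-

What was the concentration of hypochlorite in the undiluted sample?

n(S2O3^2-) = 0.02492 × 0.2141 = 5.335 × 10^-3 mol
n(I2) = n(S2O3^2-)/2 = 2.668 × 10^-3 mol
n(OCl^-) in the aliquot = 2.668 × 10^-3 mol (1:1 ratio)
[OCl^-]_dilute = 2.668 × 10^-3 / 0.02481 = 0.1075 mol/L
[OCl^-]_original = 0.1075 × 100.0/9.750 = 1.103 mol/L

1.103 mol/L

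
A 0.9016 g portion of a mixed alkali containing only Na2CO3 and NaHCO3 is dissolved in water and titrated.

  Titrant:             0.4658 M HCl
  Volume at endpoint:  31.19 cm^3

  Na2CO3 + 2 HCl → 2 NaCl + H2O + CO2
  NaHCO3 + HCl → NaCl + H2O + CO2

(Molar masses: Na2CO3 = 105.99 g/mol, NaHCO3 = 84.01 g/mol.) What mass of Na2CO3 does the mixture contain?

0.5449 g

n(HCl) = 0.03119 × 0.4658 = 0.01453 mol
Let x = n(Na2CO3), y = n(NaHCO3).
Titrant: 2x + 1y = 0.01453;  mass: 105.99x + 84.01y = 0.9016
Solving, x = 5.141 × 10^-3 mol, y = 4.245 × 10^-3 mol
mass of Na2CO3 = 5.141 × 10^-3 × 105.99 = 0.5449 g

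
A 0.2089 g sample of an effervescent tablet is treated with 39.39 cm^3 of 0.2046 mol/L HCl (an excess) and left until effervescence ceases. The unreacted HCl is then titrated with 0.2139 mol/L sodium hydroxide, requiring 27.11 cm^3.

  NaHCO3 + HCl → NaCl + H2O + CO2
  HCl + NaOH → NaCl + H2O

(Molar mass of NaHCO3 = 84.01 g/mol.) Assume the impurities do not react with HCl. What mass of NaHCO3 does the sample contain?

n(HCl) added = 0.03939 × 0.2046 = 8.059 × 10^-3 mol
n(NaOH) used in back-titration = 0.02711 × 0.2139 = 5.799 × 10^-3 mol
n(HCl) left over = 5.799 × 10^-3 mol (1:1 ratio)
n(HCl) consumed by analyte = 8.059 × 10^-3 − 5.799 × 10^-3 = 2.260 × 10^-3 mol
n(NaHCO3) = 2.260 × 10^-3 mol (1:1 ratio)
mass of NaHCO3 = 2.260 × 10^-3 × 84.01 = 0.1899 g

0.1899 g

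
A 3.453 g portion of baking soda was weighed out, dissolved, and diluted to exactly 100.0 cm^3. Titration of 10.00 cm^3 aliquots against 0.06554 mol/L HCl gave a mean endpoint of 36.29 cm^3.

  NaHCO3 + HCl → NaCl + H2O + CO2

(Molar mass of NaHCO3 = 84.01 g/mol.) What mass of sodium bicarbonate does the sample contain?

1.998 g

n(HCl) per titration = 0.03629 × 0.06554 = 2.378 × 10^-3 mol
n(NaHCO3) in each aliquot = 2.378 × 10^-3 mol (1:1 ratio)
n(NaHCO3) in the whole flask = 2.378 × 10^-3 × 100.0/10.00 = 0.02378 mol
mass of NaHCO3 = 0.02378 × 84.01 = 1.998 g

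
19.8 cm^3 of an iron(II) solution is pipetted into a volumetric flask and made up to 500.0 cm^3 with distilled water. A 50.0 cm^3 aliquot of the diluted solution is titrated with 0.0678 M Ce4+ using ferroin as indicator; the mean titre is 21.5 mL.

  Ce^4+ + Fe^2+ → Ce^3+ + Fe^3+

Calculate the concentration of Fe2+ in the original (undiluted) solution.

n(Ce4+) = 0.0215 × 0.0678 = 1.46 × 10^-3 mol
n(Fe2+) in the aliquot = 1.46 × 10^-3 mol (1:1 ratio)
[Fe2+]_dilute = 1.46 × 10^-3 / 0.0500 = 0.0292 mol/L
Dilution factor = 500.0 / 19.8 = 25.25
[Fe2+]_stock = 0.0292 × 25.25 = 0.736 mol/L

0.736 M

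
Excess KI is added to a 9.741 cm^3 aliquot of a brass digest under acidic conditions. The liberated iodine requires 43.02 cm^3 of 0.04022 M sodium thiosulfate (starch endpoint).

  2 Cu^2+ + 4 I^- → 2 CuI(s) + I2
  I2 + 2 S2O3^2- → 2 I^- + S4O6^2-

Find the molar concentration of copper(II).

0.1776 M

n(S2O3^2-) = 0.04302 × 0.04022 = 1.730 × 10^-3 mol
n(I2) = n(S2O3^2-)/2 = 8.651 × 10^-4 mol
From the 2:1 ratio, n(Cu2+) in the aliquot = 2/1 × 8.651 × 10^-4 = 1.730 × 10^-3 mol
[Cu2+] = 1.730 × 10^-3 / 0.009741 = 0.1776 mol/L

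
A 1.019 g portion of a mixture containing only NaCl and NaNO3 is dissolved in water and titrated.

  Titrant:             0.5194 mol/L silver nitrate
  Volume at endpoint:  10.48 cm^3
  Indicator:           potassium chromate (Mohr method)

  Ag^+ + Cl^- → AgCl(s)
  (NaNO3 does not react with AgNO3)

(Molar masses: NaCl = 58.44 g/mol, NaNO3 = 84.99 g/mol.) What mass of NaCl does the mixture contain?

0.3181 g

n(AgNO3) = 0.01048 × 0.5194 = 5.443 × 10^-3 mol
Let x = n(NaCl), y = n(NaNO3).
Titrant: 1x = 5.443 × 10^-3;  mass: 58.44x + 84.99y = 1.019
Solving, x = 5.443 × 10^-3 mol, y = 8.247 × 10^-3 mol
mass of NaCl = 5.443 × 10^-3 × 58.44 = 0.3181 g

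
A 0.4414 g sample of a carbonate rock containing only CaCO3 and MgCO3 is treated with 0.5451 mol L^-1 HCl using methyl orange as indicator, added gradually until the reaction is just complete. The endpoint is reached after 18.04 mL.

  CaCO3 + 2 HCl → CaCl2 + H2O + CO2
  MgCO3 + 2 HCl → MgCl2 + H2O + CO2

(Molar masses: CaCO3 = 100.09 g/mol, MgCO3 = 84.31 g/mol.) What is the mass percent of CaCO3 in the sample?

n(HCl) = 0.01804 × 0.5451 = 9.834 × 10^-3 mol
Let x = n(CaCO3), y = n(MgCO3).
Titrant: 2x + 2y = 9.834 × 10^-3;  mass: 100.09x + 84.31y = 0.4414
Solving, x = 1.702 × 10^-3 mol, y = 3.214 × 10^-3 mol
mass of CaCO3 = 1.702 × 10^-3 × 100.09 = 0.1704 g
% CaCO3 = 0.1704 / 0.4414 × 100 = 38.60 %

38.60 %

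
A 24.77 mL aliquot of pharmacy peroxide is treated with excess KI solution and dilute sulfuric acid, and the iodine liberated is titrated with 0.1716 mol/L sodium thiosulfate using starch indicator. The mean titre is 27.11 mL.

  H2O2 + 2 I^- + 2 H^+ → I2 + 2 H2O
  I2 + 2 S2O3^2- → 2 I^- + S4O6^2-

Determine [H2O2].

n(S2O3^2-) = 0.02711 × 0.1716 = 4.652 × 10^-3 mol
n(I2) = n(S2O3^2-)/2 = 2.326 × 10^-3 mol
n(H2O2) in the aliquot = 2.326 × 10^-3 mol (1:1 ratio)
[H2O2] = 2.326 × 10^-3 / 0.02477 = 0.09391 mol/L

0.09391 mol/L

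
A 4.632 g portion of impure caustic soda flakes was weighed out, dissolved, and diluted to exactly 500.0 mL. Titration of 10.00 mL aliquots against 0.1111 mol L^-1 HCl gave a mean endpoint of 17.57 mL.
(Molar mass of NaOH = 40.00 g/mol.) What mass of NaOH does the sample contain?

3.904 g

NaOH + HCl → NaCl + H2O
n(HCl) per titration = 0.01757 × 0.1111 = 1.952 × 10^-3 mol
n(NaOH) in each aliquot = 1.952 × 10^-3 mol (1:1 ratio)
n(NaOH) in the whole flask = 1.952 × 10^-3 × 500.0/10.00 = 0.09760 mol
mass of NaOH = 0.09760 × 40.00 = 3.904 g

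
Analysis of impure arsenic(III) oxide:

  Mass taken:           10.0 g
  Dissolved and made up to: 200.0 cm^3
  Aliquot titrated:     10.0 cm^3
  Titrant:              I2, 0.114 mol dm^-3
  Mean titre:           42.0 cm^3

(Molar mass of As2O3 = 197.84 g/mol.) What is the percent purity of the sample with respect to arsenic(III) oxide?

As2O3 + 2 I2 + 2 H2O → As2O5 + 4 HI
n(I2) per titration = 0.0420 × 0.114 = 4.79 × 10^-3 mol
From the 1:2 ratio, n(As2O3) in each aliquot = 1/2 × 4.79 × 10^-3 = 2.39 × 10^-3 mol
n(As2O3) in the whole flask = 2.39 × 10^-3 × 200.0/10.0 = 0.0479 mol
mass of As2O3 = 0.0479 × 197.84 = 9.47 g
% As2O3 = 9.47 / 10.0 × 100 = 94.7 %

94.7 %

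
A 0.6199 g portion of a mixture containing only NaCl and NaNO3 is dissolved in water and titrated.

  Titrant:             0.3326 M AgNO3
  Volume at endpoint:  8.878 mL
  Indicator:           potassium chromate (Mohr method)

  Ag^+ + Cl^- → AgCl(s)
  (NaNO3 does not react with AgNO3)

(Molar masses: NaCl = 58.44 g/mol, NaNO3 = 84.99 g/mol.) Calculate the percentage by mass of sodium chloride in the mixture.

n(AgNO3) = 0.008878 × 0.3326 = 2.953 × 10^-3 mol
Let x = n(NaCl), y = n(NaNO3).
Titrant: 1x = 2.953 × 10^-3;  mass: 58.44x + 84.99y = 0.6199
Solving, x = 2.953 × 10^-3 mol, y = 5.263 × 10^-3 mol
mass of NaCl = 2.953 × 10^-3 × 58.44 = 0.1726 g
% NaCl = 0.1726 / 0.6199 × 100 = 27.84 %

27.84 %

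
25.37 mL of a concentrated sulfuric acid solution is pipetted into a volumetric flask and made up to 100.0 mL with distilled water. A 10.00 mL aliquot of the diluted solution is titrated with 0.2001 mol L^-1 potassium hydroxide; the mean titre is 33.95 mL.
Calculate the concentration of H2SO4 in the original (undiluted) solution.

1.339 mol/L

H2SO4 + 2 KOH → K2SO4 + 2 H2O
n(KOH) = 0.03395 × 0.2001 = 6.793 × 10^-3 mol
From the 1:2 ratio, n(H2SO4) in the aliquot = 1/2 × 6.793 × 10^-3 = 3.397 × 10^-3 mol
[H2SO4]_dilute = 3.397 × 10^-3 / 0.01000 = 0.3397 mol/L
Dilution factor = 100.0 / 25.37 = 3.942
[H2SO4]_stock = 0.3397 × 3.942 = 1.339 mol/L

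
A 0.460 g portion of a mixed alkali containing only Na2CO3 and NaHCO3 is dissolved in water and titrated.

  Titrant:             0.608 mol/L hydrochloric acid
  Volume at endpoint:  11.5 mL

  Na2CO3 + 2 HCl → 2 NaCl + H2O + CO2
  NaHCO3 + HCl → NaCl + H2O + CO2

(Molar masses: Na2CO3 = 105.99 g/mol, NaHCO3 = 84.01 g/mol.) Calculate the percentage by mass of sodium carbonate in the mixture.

47.3 %

n(HCl) = 0.0115 × 0.608 = 6.99 × 10^-3 mol
Let x = n(Na2CO3), y = n(NaHCO3).
Titrant: 2x + 1y = 6.99 × 10^-3;  mass: 105.99x + 84.01y = 0.460
Solving, x = 2.05 × 10^-3 mol, y = 2.88 × 10^-3 mol
mass of Na2CO3 = 2.05 × 10^-3 × 105.99 = 0.218 g
% Na2CO3 = 0.218 / 0.460 × 100 = 47.3 %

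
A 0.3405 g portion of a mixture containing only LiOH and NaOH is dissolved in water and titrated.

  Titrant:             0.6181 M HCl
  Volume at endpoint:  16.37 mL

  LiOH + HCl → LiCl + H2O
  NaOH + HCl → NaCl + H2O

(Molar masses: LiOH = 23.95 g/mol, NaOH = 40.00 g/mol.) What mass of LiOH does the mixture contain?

0.09585 g

n(HCl) = 0.01637 × 0.6181 = 0.01012 mol
Let x = n(LiOH), y = n(NaOH).
Titrant: 1x + 1y = 0.01012;  mass: 23.95x + 40.00y = 0.3405
Solving, x = 4.002 × 10^-3 mol, y = 6.116 × 10^-3 mol
mass of LiOH = 4.002 × 10^-3 × 23.95 = 0.09585 g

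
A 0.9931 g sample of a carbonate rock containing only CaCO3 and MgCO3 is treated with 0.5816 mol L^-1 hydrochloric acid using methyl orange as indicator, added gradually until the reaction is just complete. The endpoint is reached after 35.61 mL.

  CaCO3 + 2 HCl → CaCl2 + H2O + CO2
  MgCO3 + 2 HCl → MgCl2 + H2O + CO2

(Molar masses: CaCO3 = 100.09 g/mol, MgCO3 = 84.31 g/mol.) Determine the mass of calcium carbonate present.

n(HCl) = 0.03561 × 0.5816 = 0.02071 mol
Let x = n(CaCO3), y = n(MgCO3).
Titrant: 2x + 2y = 0.02071;  mass: 100.09x + 84.31y = 0.9931
Solving, x = 7.607 × 10^-3 mol, y = 2.748 × 10^-3 mol
mass of CaCO3 = 7.607 × 10^-3 × 100.09 = 0.7614 g

0.7614 g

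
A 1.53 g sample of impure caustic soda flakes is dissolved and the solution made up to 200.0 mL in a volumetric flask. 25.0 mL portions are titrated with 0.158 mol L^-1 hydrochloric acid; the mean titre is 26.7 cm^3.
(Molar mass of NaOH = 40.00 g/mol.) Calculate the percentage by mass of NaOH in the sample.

NaOH + HCl → NaCl + H2O
n(HCl) per titration = 0.0267 × 0.158 = 4.22 × 10^-3 mol
n(NaOH) in each aliquot = 4.22 × 10^-3 mol (1:1 ratio)
n(NaOH) in the whole flask = 4.22 × 10^-3 × 200.0/25.0 = 0.0337 mol
mass of NaOH = 0.0337 × 40.00 = 1.35 g
% NaOH = 1.35 / 1.53 × 100 = 88.2 %

88.2 %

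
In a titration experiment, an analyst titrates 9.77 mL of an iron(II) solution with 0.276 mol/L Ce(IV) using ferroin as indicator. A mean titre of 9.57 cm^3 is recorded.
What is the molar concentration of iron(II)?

Ce^4+ + Fe^2+ → Ce^3+ + Fe^3+
n(Ce4+) = 0.00957 L × 0.276 mol/L = 2.64 × 10^-3 mol
n(Fe2+) = 2.64 × 10^-3 mol (1:1 mole ratio)
[Fe2+] = 2.64 × 10^-3 mol / 0.00977 L = 0.270 mol/L

0.270 mol/L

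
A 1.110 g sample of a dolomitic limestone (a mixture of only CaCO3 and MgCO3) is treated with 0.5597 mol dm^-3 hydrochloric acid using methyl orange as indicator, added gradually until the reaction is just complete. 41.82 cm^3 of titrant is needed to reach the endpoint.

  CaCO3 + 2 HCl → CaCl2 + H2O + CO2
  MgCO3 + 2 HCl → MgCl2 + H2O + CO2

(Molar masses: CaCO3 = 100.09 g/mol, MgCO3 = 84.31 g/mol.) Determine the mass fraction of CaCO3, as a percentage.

n(HCl) = 0.04182 × 0.5597 = 0.02341 mol
Let x = n(CaCO3), y = n(MgCO3).
Titrant: 2x + 2y = 0.02341;  mass: 100.09x + 84.31y = 1.110
Solving, x = 7.813 × 10^-3 mol, y = 3.890 × 10^-3 mol
mass of CaCO3 = 7.813 × 10^-3 × 100.09 = 0.7820 g
% CaCO3 = 0.7820 / 1.110 × 100 = 70.45 %

70.45 %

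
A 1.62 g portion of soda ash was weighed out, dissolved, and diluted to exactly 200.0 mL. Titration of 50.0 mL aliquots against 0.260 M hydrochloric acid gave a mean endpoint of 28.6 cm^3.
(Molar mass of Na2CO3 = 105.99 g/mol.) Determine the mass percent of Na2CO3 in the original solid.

Na2CO3 + 2 HCl → 2 NaCl + H2O + CO2
n(HCl) per titration = 0.0286 × 0.260 = 7.44 × 10^-3 mol
From the 1:2 ratio, n(Na2CO3) in each aliquot = 1/2 × 7.44 × 10^-3 = 3.72 × 10^-3 mol
n(Na2CO3) in the whole flask = 3.72 × 10^-3 × 200.0/50.0 = 0.0149 mol
mass of Na2CO3 = 0.0149 × 105.99 = 1.58 g
% Na2CO3 = 1.58 / 1.62 × 100 = 97.3 %

97.3 %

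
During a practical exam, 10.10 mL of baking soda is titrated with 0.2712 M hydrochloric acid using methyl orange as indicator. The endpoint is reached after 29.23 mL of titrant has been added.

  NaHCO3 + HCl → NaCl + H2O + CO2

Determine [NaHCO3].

0.7849 M

n(HCl) = 0.02923 L × 0.2712 mol/L = 7.927 × 10^-3 mol
n(NaHCO3) = 7.927 × 10^-3 mol (1:1 mole ratio)
[NaHCO3] = 7.927 × 10^-3 mol / 0.01010 L = 0.7849 mol/L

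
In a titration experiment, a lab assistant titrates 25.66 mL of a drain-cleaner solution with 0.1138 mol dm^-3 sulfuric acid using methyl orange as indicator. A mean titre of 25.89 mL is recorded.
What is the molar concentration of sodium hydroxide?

2 NaOH + H2SO4 → Na2SO4 + 2 H2O
n(H2SO4) = 0.02589 L × 0.1138 mol/L = 2.946 × 10^-3 mol
From the 2:1 mole ratio, n(NaOH) = 2/1 × 2.946 × 10^-3 = 5.893 × 10^-3 mol
[NaOH] = 5.893 × 10^-3 mol / 0.02566 L = 0.2296 mol/L

0.2296 mol/L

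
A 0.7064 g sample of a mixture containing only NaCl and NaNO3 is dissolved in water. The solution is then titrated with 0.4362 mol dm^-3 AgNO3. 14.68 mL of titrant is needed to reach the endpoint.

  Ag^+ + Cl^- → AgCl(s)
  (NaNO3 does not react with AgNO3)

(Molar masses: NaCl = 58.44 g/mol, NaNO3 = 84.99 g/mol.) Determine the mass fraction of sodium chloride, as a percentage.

n(AgNO3) = 0.01468 × 0.4362 = 6.403 × 10^-3 mol
Let x = n(NaCl), y = n(NaNO3).
Titrant: 1x = 6.403 × 10^-3;  mass: 58.44x + 84.99y = 0.7064
Solving, x = 6.403 × 10^-3 mol, y = 3.909 × 10^-3 mol
mass of NaCl = 6.403 × 10^-3 × 58.44 = 0.3742 g
% NaCl = 0.3742 / 0.7064 × 100 = 52.98 %

52.98 %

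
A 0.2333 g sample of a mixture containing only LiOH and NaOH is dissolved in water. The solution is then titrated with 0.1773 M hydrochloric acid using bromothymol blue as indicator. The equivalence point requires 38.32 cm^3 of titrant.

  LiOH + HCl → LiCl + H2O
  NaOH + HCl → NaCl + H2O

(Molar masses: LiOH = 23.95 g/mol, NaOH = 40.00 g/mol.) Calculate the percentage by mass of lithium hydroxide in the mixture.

24.60 %

n(HCl) = 0.03832 × 0.1773 = 6.794 × 10^-3 mol
Let x = n(LiOH), y = n(NaOH).
Titrant: 1x + 1y = 6.794 × 10^-3;  mass: 23.95x + 40.00y = 0.2333
Solving, x = 2.397 × 10^-3 mol, y = 4.398 × 10^-3 mol
mass of LiOH = 2.397 × 10^-3 × 23.95 = 0.05740 g
% LiOH = 0.05740 / 0.2333 × 100 = 24.60 %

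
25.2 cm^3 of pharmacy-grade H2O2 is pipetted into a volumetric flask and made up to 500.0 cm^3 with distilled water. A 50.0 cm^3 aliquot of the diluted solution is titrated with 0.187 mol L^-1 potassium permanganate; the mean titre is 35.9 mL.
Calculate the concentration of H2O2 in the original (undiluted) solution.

2 MnO4^- + 5 H2O2 + 6 H^+ → 2 Mn^2+ + 5 O2 + 8 H2O
n(KMnO4) = 0.0359 × 0.187 = 6.71 × 10^-3 mol
From the 5:2 ratio, n(H2O2) in the aliquot = 5/2 × 6.71 × 10^-3 = 0.0168 mol
[H2O2]_dilute = 0.0168 / 0.0500 = 0.336 mol/L
Dilution factor = 500.0 / 25.2 = 19.84
[H2O2]_stock = 0.336 × 19.84 = 6.66 mol/L

6.66 mol/L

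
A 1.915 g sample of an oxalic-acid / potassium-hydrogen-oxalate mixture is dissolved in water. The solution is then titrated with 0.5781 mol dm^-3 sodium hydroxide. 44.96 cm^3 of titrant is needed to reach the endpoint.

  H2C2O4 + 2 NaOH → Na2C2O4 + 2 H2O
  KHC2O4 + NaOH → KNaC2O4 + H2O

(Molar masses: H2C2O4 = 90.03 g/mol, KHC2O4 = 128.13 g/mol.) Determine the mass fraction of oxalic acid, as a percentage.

n(NaOH) = 0.04496 × 0.5781 = 0.02599 mol
Let x = n(H2C2O4), y = n(KHC2O4).
Titrant: 2x + 1y = 0.02599;  mass: 90.03x + 128.13y = 1.915
Solving, x = 8.514 × 10^-3 mol, y = 8.963 × 10^-3 mol
mass of H2C2O4 = 8.514 × 10^-3 × 90.03 = 0.7665 g
% H2C2O4 = 0.7665 / 1.915 × 100 = 40.03 %

40.03 %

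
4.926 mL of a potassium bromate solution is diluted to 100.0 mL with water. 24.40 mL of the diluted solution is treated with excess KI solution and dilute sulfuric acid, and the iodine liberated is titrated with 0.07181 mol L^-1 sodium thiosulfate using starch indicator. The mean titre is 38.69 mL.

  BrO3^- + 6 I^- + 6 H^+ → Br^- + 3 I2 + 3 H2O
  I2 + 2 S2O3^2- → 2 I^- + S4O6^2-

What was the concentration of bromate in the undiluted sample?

0.3853 mol/L

n(S2O3^2-) = 0.03869 × 0.07181 = 2.778 × 10^-3 mol
n(I2) = n(S2O3^2-)/2 = 1.389 × 10^-3 mol
From the 1:3 ratio, n(BrO3^-) in the aliquot = 1/3 × 1.389 × 10^-3 = 4.631 × 10^-4 mol
[BrO3^-]_dilute = 4.631 × 10^-4 / 0.02440 = 0.01898 mol/L
[BrO3^-]_original = 0.01898 × 100.0/4.926 = 0.3853 mol/L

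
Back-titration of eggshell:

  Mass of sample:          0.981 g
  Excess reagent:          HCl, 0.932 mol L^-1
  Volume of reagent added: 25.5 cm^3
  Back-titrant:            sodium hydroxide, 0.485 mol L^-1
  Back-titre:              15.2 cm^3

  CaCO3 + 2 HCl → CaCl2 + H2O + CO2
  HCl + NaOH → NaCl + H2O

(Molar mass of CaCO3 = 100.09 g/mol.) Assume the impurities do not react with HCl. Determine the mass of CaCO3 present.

n(HCl) added = 0.0255 × 0.932 = 0.0238 mol
n(NaOH) used in back-titration = 0.0152 × 0.485 = 7.37 × 10^-3 mol
n(HCl) left over = 7.37 × 10^-3 mol (1:1 ratio)
n(HCl) consumed by analyte = 0.0238 − 7.37 × 10^-3 = 0.0164 mol
From the 1:2 ratio, n(CaCO3) = 1/2 × 0.0164 = 8.20 × 10^-3 mol
mass of CaCO3 = 8.20 × 10^-3 × 100.09 = 0.820 g

0.820 g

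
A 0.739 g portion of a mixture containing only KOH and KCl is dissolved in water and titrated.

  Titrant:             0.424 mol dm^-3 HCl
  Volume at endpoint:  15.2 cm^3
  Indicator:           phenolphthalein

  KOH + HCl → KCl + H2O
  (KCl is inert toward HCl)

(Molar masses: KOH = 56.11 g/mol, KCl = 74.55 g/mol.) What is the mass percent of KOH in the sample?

n(HCl) = 0.0152 × 0.424 = 6.44 × 10^-3 mol
Let x = n(KOH), y = n(KCl).
Titrant: 1x = 6.44 × 10^-3;  mass: 56.11x + 74.55y = 0.739
Solving, x = 6.44 × 10^-3 mol, y = 5.06 × 10^-3 mol
mass of KOH = 6.44 × 10^-3 × 56.11 = 0.362 g
% KOH = 0.362 / 0.739 × 100 = 48.9 %

48.9 %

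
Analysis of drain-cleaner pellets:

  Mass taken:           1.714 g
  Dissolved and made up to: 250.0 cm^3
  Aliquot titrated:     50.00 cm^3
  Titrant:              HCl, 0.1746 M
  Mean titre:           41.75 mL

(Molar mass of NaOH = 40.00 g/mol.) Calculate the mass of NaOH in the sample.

NaOH + HCl → NaCl + H2O
n(HCl) per titration = 0.04175 × 0.1746 = 7.290 × 10^-3 mol
n(NaOH) in each aliquot = 7.290 × 10^-3 mol (1:1 ratio)
n(NaOH) in the whole flask = 7.290 × 10^-3 × 250.0/50.00 = 0.03645 mol
mass of NaOH = 0.03645 × 40.00 = 1.458 g

1.458 g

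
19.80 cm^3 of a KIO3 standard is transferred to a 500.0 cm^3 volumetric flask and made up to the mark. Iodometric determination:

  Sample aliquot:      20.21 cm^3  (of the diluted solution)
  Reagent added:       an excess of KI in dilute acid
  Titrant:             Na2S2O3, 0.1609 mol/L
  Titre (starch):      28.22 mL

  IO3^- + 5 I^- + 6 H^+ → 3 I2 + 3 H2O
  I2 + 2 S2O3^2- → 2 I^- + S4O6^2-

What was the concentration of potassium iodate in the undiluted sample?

0.9456 mol/L

n(S2O3^2-) = 0.02822 × 0.1609 = 4.541 × 10^-3 mol
n(I2) = n(S2O3^2-)/2 = 2.270 × 10^-3 mol
From the 1:3 ratio, n(IO3^-) in the aliquot = 1/3 × 2.270 × 10^-3 = 7.568 × 10^-4 mol
[IO3^-]_dilute = 7.568 × 10^-4 / 0.02021 = 0.03745 mol/L
[IO3^-]_original = 0.03745 × 500.0/19.80 = 0.9456 mol/L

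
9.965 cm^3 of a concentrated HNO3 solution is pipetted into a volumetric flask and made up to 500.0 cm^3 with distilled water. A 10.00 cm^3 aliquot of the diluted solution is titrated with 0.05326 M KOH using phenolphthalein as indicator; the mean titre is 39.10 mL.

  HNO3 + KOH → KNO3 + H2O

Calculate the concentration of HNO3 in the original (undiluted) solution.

n(KOH) = 0.03910 × 0.05326 = 2.082 × 10^-3 mol
n(HNO3) in the aliquot = 2.082 × 10^-3 mol (1:1 ratio)
[HNO3]_dilute = 2.082 × 10^-3 / 0.01000 = 0.2082 mol/L
Dilution factor = 500.0 / 9.965 = 50.18
[HNO3]_stock = 0.2082 × 50.18 = 10.45 mol/L

10.45 M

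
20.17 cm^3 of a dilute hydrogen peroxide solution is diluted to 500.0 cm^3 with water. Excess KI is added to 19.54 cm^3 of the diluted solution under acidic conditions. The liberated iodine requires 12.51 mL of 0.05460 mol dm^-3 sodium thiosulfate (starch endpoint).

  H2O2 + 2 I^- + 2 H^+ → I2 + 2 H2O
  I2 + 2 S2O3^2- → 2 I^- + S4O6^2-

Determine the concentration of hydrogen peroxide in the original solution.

0.4333 mol/L

n(S2O3^2-) = 0.01251 × 0.05460 = 6.830 × 10^-4 mol
n(I2) = n(S2O3^2-)/2 = 3.415 × 10^-4 mol
n(H2O2) in the aliquot = 3.415 × 10^-4 mol (1:1 ratio)
[H2O2]_dilute = 3.415 × 10^-4 / 0.01954 = 0.01748 mol/L
[H2O2]_original = 0.01748 × 500.0/20.17 = 0.4333 mol/L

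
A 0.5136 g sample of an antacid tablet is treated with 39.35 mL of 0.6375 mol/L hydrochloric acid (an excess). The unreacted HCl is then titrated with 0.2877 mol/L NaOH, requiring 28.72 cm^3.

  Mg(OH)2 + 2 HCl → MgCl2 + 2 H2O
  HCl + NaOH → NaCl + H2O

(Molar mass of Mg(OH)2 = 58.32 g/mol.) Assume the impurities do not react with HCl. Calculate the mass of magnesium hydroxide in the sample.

0.4906 g

n(HCl) added = 0.03935 × 0.6375 = 0.02509 mol
n(NaOH) used in back-titration = 0.02872 × 0.2877 = 8.263 × 10^-3 mol
n(HCl) left over = 8.263 × 10^-3 mol (1:1 ratio)
n(HCl) consumed by analyte = 0.02509 − 8.263 × 10^-3 = 0.01682 mol
From the 1:2 ratio, n(Mg(OH)2) = 1/2 × 0.01682 = 8.411 × 10^-3 mol
mass of Mg(OH)2 = 8.411 × 10^-3 × 58.32 = 0.4906 g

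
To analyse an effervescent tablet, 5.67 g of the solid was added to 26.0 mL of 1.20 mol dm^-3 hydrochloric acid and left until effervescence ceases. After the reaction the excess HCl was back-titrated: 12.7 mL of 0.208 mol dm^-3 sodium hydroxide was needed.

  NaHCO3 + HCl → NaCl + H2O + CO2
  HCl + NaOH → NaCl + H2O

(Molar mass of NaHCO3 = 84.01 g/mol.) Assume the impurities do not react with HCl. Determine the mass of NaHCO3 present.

n(HCl) added = 0.0260 × 1.20 = 0.0312 mol
n(NaOH) used in back-titration = 0.0127 × 0.208 = 2.64 × 10^-3 mol
n(HCl) left over = 2.64 × 10^-3 mol (1:1 ratio)
n(HCl) consumed by analyte = 0.0312 − 2.64 × 10^-3 = 0.0286 mol
n(NaHCO3) = 0.0286 mol (1:1 ratio)
mass of NaHCO3 = 0.0286 × 84.01 = 2.40 g

2.40 g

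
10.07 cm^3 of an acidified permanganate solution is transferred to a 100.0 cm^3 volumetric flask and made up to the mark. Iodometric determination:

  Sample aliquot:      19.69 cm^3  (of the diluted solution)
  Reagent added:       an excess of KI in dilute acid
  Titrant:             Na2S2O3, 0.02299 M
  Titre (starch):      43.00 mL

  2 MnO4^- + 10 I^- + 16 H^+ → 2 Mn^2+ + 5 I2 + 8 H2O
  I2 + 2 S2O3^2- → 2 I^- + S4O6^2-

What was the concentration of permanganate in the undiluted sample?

0.09972 M

n(S2O3^2-) = 0.04300 × 0.02299 = 9.886 × 10^-4 mol
n(I2) = n(S2O3^2-)/2 = 4.943 × 10^-4 mol
From the 2:5 ratio, n(MnO4^-) in the aliquot = 2/5 × 4.943 × 10^-4 = 1.977 × 10^-4 mol
[MnO4^-]_dilute = 1.977 × 10^-4 / 0.01969 = 0.01004 mol/L
[MnO4^-]_original = 0.01004 × 100.0/10.07 = 0.09972 mol/L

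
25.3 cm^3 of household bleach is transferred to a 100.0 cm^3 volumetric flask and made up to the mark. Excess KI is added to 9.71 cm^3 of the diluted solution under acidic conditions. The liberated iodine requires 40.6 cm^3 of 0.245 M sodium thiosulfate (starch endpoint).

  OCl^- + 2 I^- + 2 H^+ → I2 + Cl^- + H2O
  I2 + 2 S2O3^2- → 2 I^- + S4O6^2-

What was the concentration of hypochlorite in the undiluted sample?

2.02 M

n(S2O3^2-) = 0.0406 × 0.245 = 9.95 × 10^-3 mol
n(I2) = n(S2O3^2-)/2 = 4.97 × 10^-3 mol
n(OCl^-) in the aliquot = 4.97 × 10^-3 mol (1:1 ratio)
[OCl^-]_dilute = 4.97 × 10^-3 / 0.00971 = 0.512 mol/L
[OCl^-]_original = 0.512 × 100.0/25.3 = 2.02 mol/L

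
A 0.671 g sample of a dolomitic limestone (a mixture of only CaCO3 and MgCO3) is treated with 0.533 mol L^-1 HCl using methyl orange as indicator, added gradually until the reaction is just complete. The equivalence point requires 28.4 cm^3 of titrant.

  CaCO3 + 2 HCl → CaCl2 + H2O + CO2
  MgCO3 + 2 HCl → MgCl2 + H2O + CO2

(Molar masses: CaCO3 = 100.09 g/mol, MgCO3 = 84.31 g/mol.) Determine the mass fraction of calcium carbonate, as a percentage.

31.1 %

n(HCl) = 0.0284 × 0.533 = 0.0151 mol
Let x = n(CaCO3), y = n(MgCO3).
Titrant: 2x + 2y = 0.0151;  mass: 100.09x + 84.31y = 0.671
Solving, x = 2.08 × 10^-3 mol, y = 5.48 × 10^-3 mol
mass of CaCO3 = 2.08 × 10^-3 × 100.09 = 0.209 g
% CaCO3 = 0.209 / 0.671 × 100 = 31.1 %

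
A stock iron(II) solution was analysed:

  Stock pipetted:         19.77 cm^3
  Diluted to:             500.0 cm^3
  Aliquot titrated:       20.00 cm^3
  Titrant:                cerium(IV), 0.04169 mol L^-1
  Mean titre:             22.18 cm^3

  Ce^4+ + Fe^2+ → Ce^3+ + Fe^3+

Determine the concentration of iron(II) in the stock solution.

n(Ce4+) = 0.02218 × 0.04169 = 9.247 × 10^-4 mol
n(Fe2+) in the aliquot = 9.247 × 10^-4 mol (1:1 ratio)
[Fe2+]_dilute = 9.247 × 10^-4 / 0.02000 = 0.04623 mol/L
Dilution factor = 500.0 / 19.77 = 25.29
[Fe2+]_stock = 0.04623 × 25.29 = 1.169 mol/L

1.169 mol/L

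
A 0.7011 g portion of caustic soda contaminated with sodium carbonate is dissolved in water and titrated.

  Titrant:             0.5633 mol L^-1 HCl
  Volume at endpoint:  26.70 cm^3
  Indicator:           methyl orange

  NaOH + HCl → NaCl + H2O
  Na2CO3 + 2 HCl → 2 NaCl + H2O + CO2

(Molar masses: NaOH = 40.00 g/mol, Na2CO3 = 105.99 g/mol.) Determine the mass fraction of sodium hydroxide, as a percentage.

42.13 %

n(HCl) = 0.02670 × 0.5633 = 0.01504 mol
Let x = n(NaOH), y = n(Na2CO3).
Titrant: 1x + 2y = 0.01504;  mass: 40.00x + 105.99y = 0.7011
Solving, x = 7.384 × 10^-3 mol, y = 3.828 × 10^-3 mol
mass of NaOH = 7.384 × 10^-3 × 40.00 = 0.2953 g
% NaOH = 0.2953 / 0.7011 × 100 = 42.13 %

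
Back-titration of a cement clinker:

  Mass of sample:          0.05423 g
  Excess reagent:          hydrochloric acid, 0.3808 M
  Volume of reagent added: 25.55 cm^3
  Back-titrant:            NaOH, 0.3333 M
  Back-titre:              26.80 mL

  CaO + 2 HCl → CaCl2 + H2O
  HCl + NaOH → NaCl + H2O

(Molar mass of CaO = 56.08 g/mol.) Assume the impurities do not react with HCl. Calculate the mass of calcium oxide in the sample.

n(HCl) added = 0.02555 × 0.3808 = 9.729 × 10^-3 mol
n(NaOH) used in back-titration = 0.02680 × 0.3333 = 8.932 × 10^-3 mol
n(HCl) left over = 8.932 × 10^-3 mol (1:1 ratio)
n(HCl) consumed by analyte = 9.729 × 10^-3 − 8.932 × 10^-3 = 7.970 × 10^-4 mol
From the 1:2 ratio, n(CaO) = 1/2 × 7.970 × 10^-4 = 3.985 × 10^-4 mol
mass of CaO = 3.985 × 10^-4 × 56.08 = 0.02235 g

0.02235 g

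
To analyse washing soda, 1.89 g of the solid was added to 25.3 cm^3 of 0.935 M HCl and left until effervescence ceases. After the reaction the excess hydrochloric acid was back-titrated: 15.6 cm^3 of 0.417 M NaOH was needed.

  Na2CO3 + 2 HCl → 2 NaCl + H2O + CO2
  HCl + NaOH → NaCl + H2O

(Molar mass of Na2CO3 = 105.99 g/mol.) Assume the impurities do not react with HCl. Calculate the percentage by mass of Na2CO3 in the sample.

48.1 %

n(HCl) added = 0.0253 × 0.935 = 0.0237 mol
n(NaOH) used in back-titration = 0.0156 × 0.417 = 6.51 × 10^-3 mol
n(HCl) left over = 6.51 × 10^-3 mol (1:1 ratio)
n(HCl) consumed by analyte = 0.0237 − 6.51 × 10^-3 = 0.0172 mol
From the 1:2 ratio, n(Na2CO3) = 1/2 × 0.0172 = 8.58 × 10^-3 mol
mass of Na2CO3 = 8.58 × 10^-3 × 105.99 = 0.909 g
% Na2CO3 = 0.909 / 1.89 × 100 = 48.1 %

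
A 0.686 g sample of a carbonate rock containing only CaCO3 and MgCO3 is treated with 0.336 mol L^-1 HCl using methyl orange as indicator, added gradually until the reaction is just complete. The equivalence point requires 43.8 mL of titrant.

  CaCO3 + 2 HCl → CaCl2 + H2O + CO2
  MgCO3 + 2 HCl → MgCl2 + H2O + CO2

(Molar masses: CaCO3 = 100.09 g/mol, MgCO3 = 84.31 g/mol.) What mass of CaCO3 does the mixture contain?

0.416 g

n(HCl) = 0.0438 × 0.336 = 0.0147 mol
Let x = n(CaCO3), y = n(MgCO3).
Titrant: 2x + 2y = 0.0147;  mass: 100.09x + 84.31y = 0.686
Solving, x = 4.16 × 10^-3 mol, y = 3.20 × 10^-3 mol
mass of CaCO3 = 4.16 × 10^-3 × 100.09 = 0.416 g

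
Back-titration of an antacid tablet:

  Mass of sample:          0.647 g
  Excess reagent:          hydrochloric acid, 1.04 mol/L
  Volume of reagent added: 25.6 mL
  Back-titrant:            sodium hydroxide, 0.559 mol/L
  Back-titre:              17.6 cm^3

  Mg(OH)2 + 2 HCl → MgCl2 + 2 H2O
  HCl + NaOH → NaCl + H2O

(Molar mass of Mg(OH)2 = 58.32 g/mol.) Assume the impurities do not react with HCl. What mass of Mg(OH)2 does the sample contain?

n(HCl) added = 0.0256 × 1.04 = 0.0266 mol
n(NaOH) used in back-titration = 0.0176 × 0.559 = 9.84 × 10^-3 mol
n(HCl) left over = 9.84 × 10^-3 mol (1:1 ratio)
n(HCl) consumed by analyte = 0.0266 − 9.84 × 10^-3 = 0.0168 mol
From the 1:2 ratio, n(Mg(OH)2) = 1/2 × 0.0168 = 8.39 × 10^-3 mol
mass of Mg(OH)2 = 8.39 × 10^-3 × 58.32 = 0.489 g

0.489 g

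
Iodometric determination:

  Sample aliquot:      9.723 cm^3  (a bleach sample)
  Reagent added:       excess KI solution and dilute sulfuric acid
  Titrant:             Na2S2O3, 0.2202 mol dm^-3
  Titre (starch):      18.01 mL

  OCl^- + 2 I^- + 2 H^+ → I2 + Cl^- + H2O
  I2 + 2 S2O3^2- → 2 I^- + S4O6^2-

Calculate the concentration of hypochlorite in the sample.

n(S2O3^2-) = 0.01801 × 0.2202 = 3.966 × 10^-3 mol
n(I2) = n(S2O3^2-)/2 = 1.983 × 10^-3 mol
n(OCl^-) in the aliquot = 1.983 × 10^-3 mol (1:1 ratio)
[OCl^-] = 1.983 × 10^-3 / 0.009723 = 0.2039 mol/L

0.2039 mol/L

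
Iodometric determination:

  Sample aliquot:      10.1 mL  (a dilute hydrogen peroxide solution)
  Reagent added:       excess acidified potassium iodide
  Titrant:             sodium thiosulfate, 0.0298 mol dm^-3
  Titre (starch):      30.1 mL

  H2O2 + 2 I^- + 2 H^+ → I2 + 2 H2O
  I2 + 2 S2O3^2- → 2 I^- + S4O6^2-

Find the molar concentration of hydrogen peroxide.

0.0444 mol/L

n(S2O3^2-) = 0.0301 × 0.0298 = 8.97 × 10^-4 mol
n(I2) = n(S2O3^2-)/2 = 4.48 × 10^-4 mol
n(H2O2) in the aliquot = 4.48 × 10^-4 mol (1:1 ratio)
[H2O2] = 4.48 × 10^-4 / 0.0101 = 0.0444 mol/L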